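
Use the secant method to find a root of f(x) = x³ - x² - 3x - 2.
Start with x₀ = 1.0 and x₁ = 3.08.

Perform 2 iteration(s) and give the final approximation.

f(x) = x³ - x² - 3x - 2
x₀ = 1.0, x₁ = 3.08

Secant formula: x_{n+1} = x_n - f(x_n)(x_n - x_{n-1})/(f(x_n) - f(x_{n-1}))

Iteration 1:
  f(1.000000) = -5.000000
  f(3.080000) = 8.491712
  x_2 = 3.080000 - 8.491712×(3.080000 - 1.000000)/(8.491712 - (-5.000000))
       = 1.770844
Iteration 2:
  f(3.080000) = 8.491712
  f(1.770844) = -4.895252
  x_3 = 1.770844 - (-4.895252)×(1.770844 - 3.080000)/(-4.895252 - 8.491712)
       = 2.249567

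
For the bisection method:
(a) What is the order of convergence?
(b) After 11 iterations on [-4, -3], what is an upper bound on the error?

(a) Bisection has linear (order 1) convergence; the error is halved each step.

(b) Error bound = (b-a)/2^n = (-3 - (-4))/2^{11}
    = 1/2^{11}

(a) 1 (linear); (b) error ≤ 4.88e-04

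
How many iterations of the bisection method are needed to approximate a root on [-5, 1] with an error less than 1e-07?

We need (b-a)/2^n ≤ 1e-07
(1 - (-5))/2^n ≤ 1e-07
6/2^n ≤ 1e-07
2^n ≥ 60000000
n ≥ log₂(60000000) = 25.84
n ≥ 26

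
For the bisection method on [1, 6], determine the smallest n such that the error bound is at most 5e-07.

We need (b-a)/2^n ≤ 5e-07
(6 - 1)/2^n ≤ 5e-07
5/2^n ≤ 5e-07
2^n ≥ 10000000
n ≥ log₂(10000000) = 23.25
n ≥ 24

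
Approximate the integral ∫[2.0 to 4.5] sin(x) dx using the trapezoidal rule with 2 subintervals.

f(x) = sin(x)
a = 2.0, b = 4.5, n = 2
h = (b - a)/n = 1.250000

Trapezoidal rule: (h/2)[f(x₀) + 2f(x₁) + 2f(x₂) + ... + f(xₙ)]

x_0 = 2.0000, f(x_0) = 0.909297, coefficient = 1
x_1 = 3.2500, f(x_1) = -0.108195, coefficient = 2
x_2 = 4.5000, f(x_2) = -0.977530, coefficient = 1

I ≈ (1.250000/2) × -0.284623 = -0.177889
Exact value: -0.205351
Error: 0.027462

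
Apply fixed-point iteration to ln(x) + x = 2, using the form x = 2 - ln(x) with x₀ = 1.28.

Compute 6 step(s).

Equation: ln(x) + x = 2
Fixed-point form: x = 2 - ln(x)
x₀ = 1.28

x_1 = g(1.280000) = 1.753140
x_2 = g(1.753140) = 1.438592
x_3 = g(1.438592) = 1.636335
x_4 = g(1.636335) = 1.507541
x_5 = g(1.507541) = 1.589520
x_6 = g(1.589520) = 1.536568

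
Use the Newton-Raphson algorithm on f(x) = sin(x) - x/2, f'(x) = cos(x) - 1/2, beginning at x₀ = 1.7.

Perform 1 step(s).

f(x) = sin(x) - x/2
f'(x) = cos(x) - 1/2
x₀ = 1.7

Newton-Raphson formula: x_{n+1} = x_n - f(x_n)/f'(x_n)

Iteration 1:
  f(1.700000) = 0.141665
  f'(1.700000) = -0.628844
  x_1 = 1.700000 - 0.141665/(-0.628844) = 1.925278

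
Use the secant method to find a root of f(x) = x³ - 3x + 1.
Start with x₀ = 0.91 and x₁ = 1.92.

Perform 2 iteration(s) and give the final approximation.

f(x) = x³ - 3x + 1
x₀ = 0.91, x₁ = 1.92

Secant formula: x_{n+1} = x_n - f(x_n)(x_n - x_{n-1})/(f(x_n) - f(x_{n-1}))

Iteration 1:
  f(0.910000) = -0.976429
  f(1.920000) = 2.317888
  x_2 = 1.920000 - 2.317888×(1.920000 - 0.910000)/(2.317888 - (-0.976429))
       = 1.209362
Iteration 2:
  f(1.920000) = 2.317888
  f(1.209362) = -0.859326
  x_3 = 1.209362 - (-0.859326)×(1.209362 - 1.920000)/(-0.859326 - 2.317888)
       = 1.401565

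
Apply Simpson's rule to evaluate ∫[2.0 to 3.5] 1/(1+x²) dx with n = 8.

f(x) = 1/(1+x²)
a = 2.0, b = 3.5, n = 8
h = (b - a)/n = 0.187500

Simpson's rule: (h/3)[f(x₀) + 4f(x₁) + 2f(x₂) + ... + f(xₙ)]

x_0 = 2.0000, f(x_0) = 0.200000, coefficient = 1
x_1 = 2.1875, f(x_1) = 0.172856, coefficient = 4
x_2 = 2.3750, f(x_2) = 0.150588, coefficient = 2
x_3 = 2.5625, f(x_3) = 0.132163, coefficient = 4
x_4 = 2.7500, f(x_4) = 0.116788, coefficient = 2
x_5 = 2.9375, f(x_5) = 0.103854, coefficient = 4
x_6 = 3.1250, f(x_6) = 0.092888, coefficient = 2
x_7 = 3.3125, f(x_7) = 0.083524, coefficient = 4
x_8 = 3.5000, f(x_8) = 0.075472, coefficient = 1

I ≈ (0.187500/3) × 2.965589 = 0.185349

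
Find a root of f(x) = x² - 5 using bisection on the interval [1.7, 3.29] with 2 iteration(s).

f(x) = x² - 5
Initial interval: [1.7, 3.29]

Iteration 1:
  c_1 = (1.700000 + 3.290000)/2 = 2.495000
  f(c_1) = f(2.495000) = 1.225025
  f(a) × f(c) < 0, new interval: [1.700000, 2.495000]
Iteration 2:
  c_2 = (1.700000 + 2.495000)/2 = 2.097500
  f(c_2) = f(2.097500) = -0.600494
  f(a) × f(c) ≥ 0, new interval: [2.097500, 2.495000]

After 2 iteration(s), the approximation is c_2 = 2.097500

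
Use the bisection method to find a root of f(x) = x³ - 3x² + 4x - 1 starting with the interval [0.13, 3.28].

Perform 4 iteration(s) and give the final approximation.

f(x) = x³ - 3x² + 4x - 1
Initial interval: [0.13, 3.28]

Iteration 1:
  c_1 = (0.130000 + 3.280000)/2 = 1.705000
  f(c_1) = f(1.705000) = 2.055403
  f(a) × f(c) < 0, new interval: [0.130000, 1.705000]
Iteration 2:
  c_2 = (0.130000 + 1.705000)/2 = 0.917500
  f(c_2) = f(0.917500) = 0.916938
  f(a) × f(c) < 0, new interval: [0.130000, 0.917500]
Iteration 3:
  c_3 = (0.130000 + 0.917500)/2 = 0.523750
  f(c_3) = f(0.523750) = 0.415730
  f(a) × f(c) < 0, new interval: [0.130000, 0.523750]
Iteration 4:
  c_4 = (0.130000 + 0.523750)/2 = 0.326875
  f(c_4) = f(0.326875) = 0.021884
  f(a) × f(c) < 0, new interval: [0.130000, 0.326875]

After 4 iteration(s), the approximation is c_4 = 0.326875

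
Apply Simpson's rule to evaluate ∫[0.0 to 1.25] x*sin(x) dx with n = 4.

f(x) = x*sin(x)
a = 0.0, b = 1.25, n = 4
h = (b - a)/n = 0.312500

Simpson's rule: (h/3)[f(x₀) + 4f(x₁) + 2f(x₂) + ... + f(xₙ)]

x_0 = 0.0000, f(x_0) = 0.000000, coefficient = 1
x_1 = 0.3125, f(x_1) = 0.096075, coefficient = 4
x_2 = 0.6250, f(x_2) = 0.365686, coefficient = 2
x_3 = 0.9375, f(x_3) = 0.755701, coefficient = 4
x_4 = 1.2500, f(x_4) = 1.186231, coefficient = 1

I ≈ (0.312500/3) × 5.324705 = 0.554657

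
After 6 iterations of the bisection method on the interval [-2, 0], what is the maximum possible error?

Bisection error bound: |error| ≤ (b-a)/2^n
|error| ≤ (0 - (-2))/2^6 = 2/2^6
|error| ≤ 0.0312500000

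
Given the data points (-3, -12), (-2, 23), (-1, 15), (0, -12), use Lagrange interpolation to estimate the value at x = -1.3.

Lagrange interpolation formula:
P(x) = Σ yᵢ × Lᵢ(x)
where Lᵢ(x) = Π_{j≠i} (x - xⱼ)/(xᵢ - xⱼ)

L_0(-1.3) = (-1.3 - (-2))/(-3 - (-2)) × (-1.3 - (-1))/(-3 - (-1)) × (-1.3 - 0)/(-3 - 0) = -0.045500
L_1(-1.3) = (-1.3 - (-3))/(-2 - (-3)) × (-1.3 - (-1))/(-2 - (-1)) × (-1.3 - 0)/(-2 - 0) = 0.331500
L_2(-1.3) = (-1.3 - (-3))/(-1 - (-3)) × (-1.3 - (-2))/(-1 - (-2)) × (-1.3 - 0)/(-1 - 0) = 0.773500
L_3(-1.3) = (-1.3 - (-3))/(0 - (-3)) × (-1.3 - (-2))/(0 - (-2)) × (-1.3 - (-1))/(0 - (-1)) = -0.059500

P(-1.3) = (-12)×L_0(-1.3) + 23×L_1(-1.3) + 15×L_2(-1.3) + (-12)×L_3(-1.3)
P(-1.3) = 20.487000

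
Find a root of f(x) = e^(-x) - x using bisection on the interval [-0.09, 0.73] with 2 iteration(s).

f(x) = e^(-x) - x
Initial interval: [-0.09, 0.73]

Iteration 1:
  c_1 = (-0.090000 + 0.730000)/2 = 0.320000
  f(c_1) = f(0.320000) = 0.406149
  f(a) × f(c) ≥ 0, new interval: [0.320000, 0.730000]
Iteration 2:
  c_2 = (0.320000 + 0.730000)/2 = 0.525000
  f(c_2) = f(0.525000) = 0.066555
  f(a) × f(c) ≥ 0, new interval: [0.525000, 0.730000]

After 2 iteration(s), the approximation is c_2 = 0.525000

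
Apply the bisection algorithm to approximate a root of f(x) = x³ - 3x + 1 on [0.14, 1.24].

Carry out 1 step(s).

f(x) = x³ - 3x + 1
Initial interval: [0.14, 1.24]

Iteration 1:
  c_1 = (0.140000 + 1.240000)/2 = 0.690000
  f(c_1) = f(0.690000) = -0.741491
  f(a) × f(c) < 0, new interval: [0.140000, 0.690000]

After 1 iteration(s), the approximation is c_1 = 0.690000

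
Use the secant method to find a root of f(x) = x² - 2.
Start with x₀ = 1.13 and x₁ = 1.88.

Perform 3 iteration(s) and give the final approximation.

f(x) = x² - 2
x₀ = 1.13, x₁ = 1.88

Secant formula: x_{n+1} = x_n - f(x_n)(x_n - x_{n-1})/(f(x_n) - f(x_{n-1}))

Iteration 1:
  f(1.130000) = -0.723100
  f(1.880000) = 1.534400
  x_2 = 1.880000 - 1.534400×(1.880000 - 1.130000)/(1.534400 - (-0.723100))
       = 1.370233
Iteration 2:
  f(1.880000) = 1.534400
  f(1.370233) = -0.122463
  x_3 = 1.370233 - (-0.122463)×(1.370233 - 1.880000)/(-0.122463 - 1.534400)
       = 1.407911
Iteration 3:
  f(1.370233) = -0.122463
  f(1.407911) = -0.017787
  x_4 = 1.407911 - (-0.017787)×(1.407911 - 1.370233)/(-0.017787 - (-0.122463))
       = 1.414313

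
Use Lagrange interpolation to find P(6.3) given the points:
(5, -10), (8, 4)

Lagrange interpolation formula:
P(x) = Σ yᵢ × Lᵢ(x)
where Lᵢ(x) = Π_{j≠i} (x - xⱼ)/(xᵢ - xⱼ)

L_0(6.3) = (6.3 - 8)/(5 - 8) = 0.566667
L_1(6.3) = (6.3 - 5)/(8 - 5) = 0.433333

P(6.3) = (-10)×L_0(6.3) + 4×L_1(6.3)
P(6.3) = -3.933333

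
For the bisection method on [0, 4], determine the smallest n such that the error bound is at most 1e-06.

We need (b-a)/2^n ≤ 1e-06
(4 - 0)/2^n ≤ 1e-06
4/2^n ≤ 1e-06
2^n ≥ 4000000
n ≥ log₂(4000000) = 21.93
n ≥ 22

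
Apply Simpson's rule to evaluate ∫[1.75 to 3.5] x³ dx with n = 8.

f(x) = x³
a = 1.75, b = 3.5, n = 8
h = (b - a)/n = 0.218750

Simpson's rule: (h/3)[f(x₀) + 4f(x₁) + 2f(x₂) + ... + f(xₙ)]

x_0 = 1.7500, f(x_0) = 5.359375, coefficient = 1
x_1 = 1.9688, f(x_1) = 7.630829, coefficient = 4
x_2 = 2.1875, f(x_2) = 10.467529, coefficient = 2
x_3 = 2.4062, f(x_3) = 13.932281, coefficient = 4
x_4 = 2.6250, f(x_4) = 18.087891, coefficient = 2
x_5 = 2.8438, f(x_5) = 22.997162, coefficient = 4
x_6 = 3.0625, f(x_6) = 28.722900, coefficient = 2
x_7 = 3.2812, f(x_7) = 35.327911, coefficient = 4
x_8 = 3.5000, f(x_8) = 42.875000, coefficient = 1

I ≈ (0.218750/3) × 482.343750 = 35.170898
Exact value: 35.170898
Error: 0.000000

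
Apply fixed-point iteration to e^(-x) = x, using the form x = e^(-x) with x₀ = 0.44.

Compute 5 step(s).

Equation: e^(-x) = x
Fixed-point form: x = e^(-x)
x₀ = 0.44

x_1 = g(0.440000) = 0.644036
x_2 = g(0.644036) = 0.525168
x_3 = g(0.525168) = 0.591456
x_4 = g(0.591456) = 0.553521
x_5 = g(0.553521) = 0.574922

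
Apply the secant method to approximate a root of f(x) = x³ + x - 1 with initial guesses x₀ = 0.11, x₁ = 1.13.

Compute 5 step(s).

f(x) = x³ + x - 1
x₀ = 0.11, x₁ = 1.13

Secant formula: x_{n+1} = x_n - f(x_n)(x_n - x_{n-1})/(f(x_n) - f(x_{n-1}))

Iteration 1:
  f(0.110000) = -0.888669
  f(1.130000) = 1.572897
  x_2 = 1.130000 - 1.572897×(1.130000 - 0.110000)/(1.572897 - (-0.888669))
       = 0.478238
Iteration 2:
  f(1.130000) = 1.572897
  f(0.478238) = -0.412383
  x_3 = 0.478238 - (-0.412383)×(0.478238 - 1.130000)/(-0.412383 - 1.572897)
       = 0.613622
Iteration 3:
  f(0.478238) = -0.412383
  f(0.613622) = -0.155329
  x_4 = 0.613622 - (-0.155329)×(0.613622 - 0.478238)/(-0.155329 - (-0.412383))
       = 0.695430
Iteration 4:
  f(0.613622) = -0.155329
  f(0.695430) = 0.031757
  x_5 = 0.695430 - 0.031757×(0.695430 - 0.613622)/(0.031757 - (-0.155329))
       = 0.681544
Iteration 5:
  f(0.695430) = 0.031757
  f(0.681544) = -0.001878
  x_6 = 0.681544 - (-0.001878)×(0.681544 - 0.695430)/(-0.001878 - 0.031757)
       = 0.682319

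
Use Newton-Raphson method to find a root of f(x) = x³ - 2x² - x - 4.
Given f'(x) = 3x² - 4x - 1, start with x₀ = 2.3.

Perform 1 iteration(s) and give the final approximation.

f(x) = x³ - 2x² - x - 4
f'(x) = 3x² - 4x - 1
x₀ = 2.3

Newton-Raphson formula: x_{n+1} = x_n - f(x_n)/f'(x_n)

Iteration 1:
  f(2.300000) = -4.713000
  f'(2.300000) = 5.670000
  x_1 = 2.300000 - (-4.713000)/5.670000 = 3.131217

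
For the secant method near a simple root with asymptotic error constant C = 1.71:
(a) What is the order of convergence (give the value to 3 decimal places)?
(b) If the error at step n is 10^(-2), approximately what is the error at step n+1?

(a) Secant method has superlinear convergence with order φ = (1+√5)/2 ≈ 1.618.
    This means |e_{n+1}| ≈ C|e_n|^1.618.

(b) With |e_n| = 10^(-2) and C = 1.71:
    |e_{n+1}| ≈ 1.71 × (10^(-2))^1.618 = 1.71 × 10^(-3.24)

(a) ≈ 1.618 (golden ratio); (b) |e_{n+1}| ≈ 9.930e-04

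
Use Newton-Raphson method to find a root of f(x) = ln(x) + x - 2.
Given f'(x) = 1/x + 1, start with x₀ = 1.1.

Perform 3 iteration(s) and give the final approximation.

f(x) = ln(x) + x - 2
f'(x) = 1/x + 1
x₀ = 1.1

Newton-Raphson formula: x_{n+1} = x_n - f(x_n)/f'(x_n)

Iteration 1:
  f(1.100000) = -0.804690
  f'(1.100000) = 1.909091
  x_1 = 1.100000 - (-0.804690)/1.909091 = 1.521504
Iteration 2:
  f(1.521504) = -0.058796
  f'(1.521504) = 1.657244
  x_2 = 1.521504 - (-0.058796)/1.657244 = 1.556983
Iteration 3:
  f(1.556983) = -0.000268
  f'(1.556983) = 1.642268
  x_3 = 1.556983 - (-0.000268)/1.642268 = 1.557146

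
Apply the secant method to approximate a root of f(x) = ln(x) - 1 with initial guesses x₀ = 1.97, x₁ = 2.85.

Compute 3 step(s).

f(x) = ln(x) - 1
x₀ = 1.97, x₁ = 2.85

Secant formula: x_{n+1} = x_n - f(x_n)(x_n - x_{n-1})/(f(x_n) - f(x_{n-1}))

Iteration 1:
  f(1.970000) = -0.321966
  f(2.850000) = 0.047319
  x_2 = 2.850000 - 0.047319×(2.850000 - 1.970000)/(0.047319 - (-0.321966))
       = 2.737240
Iteration 2:
  f(2.850000) = 0.047319
  f(2.737240) = 0.006950
  x_3 = 2.737240 - 0.006950×(2.737240 - 2.850000)/(0.006950 - 0.047319)
       = 2.717827
Iteration 3:
  f(2.737240) = 0.006950
  f(2.717827) = -0.000167
  x_4 = 2.717827 - (-0.000167)×(2.717827 - 2.737240)/(-0.000167 - 0.006950)
       = 2.718283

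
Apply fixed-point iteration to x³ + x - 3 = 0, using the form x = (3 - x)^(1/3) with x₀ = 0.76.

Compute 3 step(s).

Equation: x³ + x - 3 = 0
Fixed-point form: x = (3 - x)^(1/3)
x₀ = 0.76

x_1 = g(0.760000) = 1.308427
x_2 = g(1.308427) = 1.191508
x_3 = g(1.191508) = 1.218350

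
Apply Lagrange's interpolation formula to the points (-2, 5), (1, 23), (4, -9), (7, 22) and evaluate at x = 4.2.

Lagrange interpolation formula:
P(x) = Σ yᵢ × Lᵢ(x)
where Lᵢ(x) = Π_{j≠i} (x - xⱼ)/(xᵢ - xⱼ)

L_0(4.2) = (4.2 - 1)/(-2 - 1) × (4.2 - 4)/(-2 - 4) × (4.2 - 7)/(-2 - 7) = 0.011062
L_1(4.2) = (4.2 - (-2))/(1 - (-2)) × (4.2 - 4)/(1 - 4) × (4.2 - 7)/(1 - 7) = -0.064296
L_2(4.2) = (4.2 - (-2))/(4 - (-2)) × (4.2 - 1)/(4 - 1) × (4.2 - 7)/(4 - 7) = 1.028741
L_3(4.2) = (4.2 - (-2))/(7 - (-2)) × (4.2 - 1)/(7 - 1) × (4.2 - 4)/(7 - 4) = 0.024494

P(4.2) = 5×L_0(4.2) + 23×L_1(4.2) + (-9)×L_2(4.2) + 22×L_3(4.2)
P(4.2) = -10.143309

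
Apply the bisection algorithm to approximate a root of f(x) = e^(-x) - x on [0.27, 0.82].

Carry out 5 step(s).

f(x) = e^(-x) - x
Initial interval: [0.27, 0.82]

Iteration 1:
  c_1 = (0.270000 + 0.820000)/2 = 0.545000
  f(c_1) = f(0.545000) = 0.034842
  f(a) × f(c) ≥ 0, new interval: [0.545000, 0.820000]
Iteration 2:
  c_2 = (0.545000 + 0.820000)/2 = 0.682500
  f(c_2) = f(0.682500) = -0.177148
  f(a) × f(c) < 0, new interval: [0.545000, 0.682500]
Iteration 3:
  c_3 = (0.545000 + 0.682500)/2 = 0.613750
  f(c_3) = f(0.613750) = -0.072433
  f(a) × f(c) < 0, new interval: [0.545000, 0.613750]
Iteration 4:
  c_4 = (0.545000 + 0.613750)/2 = 0.579375
  f(c_4) = f(0.579375) = -0.019127
  f(a) × f(c) < 0, new interval: [0.545000, 0.579375]
Iteration 5:
  c_5 = (0.545000 + 0.579375)/2 = 0.562187
  f(c_5) = f(0.562187) = 0.007773
  f(a) × f(c) ≥ 0, new interval: [0.562187, 0.579375]

After 5 iteration(s), the approximation is c_5 = 0.562187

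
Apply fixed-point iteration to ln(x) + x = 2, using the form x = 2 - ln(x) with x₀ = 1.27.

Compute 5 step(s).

Equation: ln(x) + x = 2
Fixed-point form: x = 2 - ln(x)
x₀ = 1.27

x_1 = g(1.270000) = 1.760983
x_2 = g(1.760983) = 1.434128
x_3 = g(1.434128) = 1.639443
x_4 = g(1.639443) = 1.505643
x_5 = g(1.505643) = 1.590780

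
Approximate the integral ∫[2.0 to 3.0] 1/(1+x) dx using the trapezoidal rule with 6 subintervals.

f(x) = 1/(1+x)
a = 2.0, b = 3.0, n = 6
h = (b - a)/n = 0.166667

Trapezoidal rule: (h/2)[f(x₀) + 2f(x₁) + 2f(x₂) + ... + f(xₙ)]

x_0 = 2.0000, f(x_0) = 0.333333, coefficient = 1
x_1 = 2.1667, f(x_1) = 0.315789, coefficient = 2
x_2 = 2.3333, f(x_2) = 0.300000, coefficient = 2
x_3 = 2.5000, f(x_3) = 0.285714, coefficient = 2
x_4 = 2.6667, f(x_4) = 0.272727, coefficient = 2
x_5 = 2.8333, f(x_5) = 0.260870, coefficient = 2
x_6 = 3.0000, f(x_6) = 0.250000, coefficient = 1

I ≈ (0.166667/2) × 3.453535 = 0.287795
Exact value: 0.287682
Error: 0.000112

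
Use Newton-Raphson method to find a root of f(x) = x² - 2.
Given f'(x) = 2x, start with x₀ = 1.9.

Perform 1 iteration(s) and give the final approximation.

f(x) = x² - 2
f'(x) = 2x
x₀ = 1.9

Newton-Raphson formula: x_{n+1} = x_n - f(x_n)/f'(x_n)

Iteration 1:
  f(1.900000) = 1.610000
  f'(1.900000) = 3.800000
  x_1 = 1.900000 - 1.610000/3.800000 = 1.476316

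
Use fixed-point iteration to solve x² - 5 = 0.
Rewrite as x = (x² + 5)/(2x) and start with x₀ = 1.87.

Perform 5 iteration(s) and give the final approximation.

Equation: x² - 5 = 0
Fixed-point form: x = (x² + 5)/(2x)
x₀ = 1.87

x_1 = g(1.870000) = 2.271898
x_2 = g(2.271898) = 2.236351
x_3 = g(2.236351) = 2.236068
x_4 = g(2.236068) = 2.236068
x_5 = g(2.236068) = 2.236068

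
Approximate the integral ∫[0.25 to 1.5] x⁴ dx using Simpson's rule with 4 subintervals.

f(x) = x⁴
a = 0.25, b = 1.5, n = 4
h = (b - a)/n = 0.312500

Simpson's rule: (h/3)[f(x₀) + 4f(x₁) + 2f(x₂) + ... + f(xₙ)]

x_0 = 0.2500, f(x_0) = 0.003906, coefficient = 1
x_1 = 0.5625, f(x_1) = 0.100113, coefficient = 4
x_2 = 0.8750, f(x_2) = 0.586182, coefficient = 2
x_3 = 1.1875, f(x_3) = 1.988541, coefficient = 4
x_4 = 1.5000, f(x_4) = 5.062500, coefficient = 1

I ≈ (0.312500/3) × 14.593384 = 1.520144
Exact value: 1.518555
Error: 0.001589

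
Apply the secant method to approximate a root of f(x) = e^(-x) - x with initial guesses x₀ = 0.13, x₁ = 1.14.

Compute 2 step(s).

f(x) = e^(-x) - x
x₀ = 0.13, x₁ = 1.14

Secant formula: x_{n+1} = x_n - f(x_n)(x_n - x_{n-1})/(f(x_n) - f(x_{n-1}))

Iteration 1:
  f(0.130000) = 0.748095
  f(1.140000) = -0.820181
  x_2 = 1.140000 - (-0.820181)×(1.140000 - 0.130000)/(-0.820181 - 0.748095)
       = 0.611788
Iteration 2:
  f(1.140000) = -0.820181
  f(0.611788) = -0.069407
  x_3 = 0.611788 - (-0.069407)×(0.611788 - 1.140000)/(-0.069407 - (-0.820181))
       = 0.562956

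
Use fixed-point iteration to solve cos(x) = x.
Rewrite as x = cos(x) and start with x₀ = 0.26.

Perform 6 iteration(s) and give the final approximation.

Equation: cos(x) = x
Fixed-point form: x = cos(x)
x₀ = 0.26

x_1 = g(0.260000) = 0.966390
x_2 = g(0.966390) = 0.568274
x_3 = g(0.568274) = 0.842831
x_4 = g(0.842831) = 0.665352
x_5 = g(0.665352) = 0.786700
x_6 = g(0.786700) = 0.706186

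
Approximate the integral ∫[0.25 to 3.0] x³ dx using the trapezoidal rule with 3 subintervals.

f(x) = x³
a = 0.25, b = 3.0, n = 3
h = (b - a)/n = 0.916667

Trapezoidal rule: (h/2)[f(x₀) + 2f(x₁) + 2f(x₂) + ... + f(xₙ)]

x_0 = 0.2500, f(x_0) = 0.015625, coefficient = 1
x_1 = 1.1667, f(x_1) = 1.587963, coefficient = 2
x_2 = 2.0833, f(x_2) = 9.042245, coefficient = 2
x_3 = 3.0000, f(x_3) = 27.000000, coefficient = 1

I ≈ (0.916667/2) × 48.276042 = 22.126519
Exact value: 20.249023
Error: 1.877496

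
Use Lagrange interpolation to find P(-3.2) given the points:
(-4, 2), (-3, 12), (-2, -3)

Lagrange interpolation formula:
P(x) = Σ yᵢ × Lᵢ(x)
where Lᵢ(x) = Π_{j≠i} (x - xⱼ)/(xᵢ - xⱼ)

L_0(-3.2) = (-3.2 - (-3))/(-4 - (-3)) × (-3.2 - (-2))/(-4 - (-2)) = 0.120000
L_1(-3.2) = (-3.2 - (-4))/(-3 - (-4)) × (-3.2 - (-2))/(-3 - (-2)) = 0.960000
L_2(-3.2) = (-3.2 - (-4))/(-2 - (-4)) × (-3.2 - (-3))/(-2 - (-3)) = -0.080000

P(-3.2) = 2×L_0(-3.2) + 12×L_1(-3.2) + (-3)×L_2(-3.2)
P(-3.2) = 12.000000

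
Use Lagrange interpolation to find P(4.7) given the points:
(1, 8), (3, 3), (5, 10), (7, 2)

Lagrange interpolation formula:
P(x) = Σ yᵢ × Lᵢ(x)
where Lᵢ(x) = Π_{j≠i} (x - xⱼ)/(xᵢ - xⱼ)

L_0(4.7) = (4.7 - 3)/(1 - 3) × (4.7 - 5)/(1 - 5) × (4.7 - 7)/(1 - 7) = -0.024437
L_1(4.7) = (4.7 - 1)/(3 - 1) × (4.7 - 5)/(3 - 5) × (4.7 - 7)/(3 - 7) = 0.159562
L_2(4.7) = (4.7 - 1)/(5 - 1) × (4.7 - 3)/(5 - 3) × (4.7 - 7)/(5 - 7) = 0.904188
L_3(4.7) = (4.7 - 1)/(7 - 1) × (4.7 - 3)/(7 - 3) × (4.7 - 5)/(7 - 5) = -0.039312

P(4.7) = 8×L_0(4.7) + 3×L_1(4.7) + 10×L_2(4.7) + 2×L_3(4.7)
P(4.7) = 9.246438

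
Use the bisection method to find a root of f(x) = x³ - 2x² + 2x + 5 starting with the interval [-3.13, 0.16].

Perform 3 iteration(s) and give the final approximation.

f(x) = x³ - 2x² + 2x + 5
Initial interval: [-3.13, 0.16]

Iteration 1:
  c_1 = (-3.130000 + 0.160000)/2 = -1.485000
  f(c_1) = f(-1.485000) = -5.655209
  f(a) × f(c) ≥ 0, new interval: [-1.485000, 0.160000]
Iteration 2:
  c_2 = (-1.485000 + 0.160000)/2 = -0.662500
  f(c_2) = f(-0.662500) = 2.506412
  f(a) × f(c) < 0, new interval: [-1.485000, -0.662500]
Iteration 3:
  c_3 = (-1.485000 + (-0.662500))/2 = -1.073750
  f(c_3) = f(-1.073750) = -0.691346
  f(a) × f(c) ≥ 0, new interval: [-1.073750, -0.662500]

After 3 iteration(s), the approximation is c_3 = -1.073750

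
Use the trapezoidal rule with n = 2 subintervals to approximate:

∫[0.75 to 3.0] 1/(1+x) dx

f(x) = 1/(1+x)
a = 0.75, b = 3.0, n = 2
h = (b - a)/n = 1.125000

Trapezoidal rule: (h/2)[f(x₀) + 2f(x₁) + 2f(x₂) + ... + f(xₙ)]

x_0 = 0.7500, f(x_0) = 0.571429, coefficient = 1
x_1 = 1.8750, f(x_1) = 0.347826, coefficient = 2
x_2 = 3.0000, f(x_2) = 0.250000, coefficient = 1

I ≈ (1.125000/2) × 1.517081 = 0.853358
Exact value: 0.826679
Error: 0.026679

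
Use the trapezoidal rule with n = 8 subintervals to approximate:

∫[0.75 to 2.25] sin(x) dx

f(x) = sin(x)
a = 0.75, b = 2.25, n = 8
h = (b - a)/n = 0.187500

Trapezoidal rule: (h/2)[f(x₀) + 2f(x₁) + 2f(x₂) + ... + f(xₙ)]

x_0 = 0.7500, f(x_0) = 0.681639, coefficient = 1
x_1 = 0.9375, f(x_1) = 0.806081, coefficient = 2
x_2 = 1.1250, f(x_2) = 0.902268, coefficient = 2
x_3 = 1.3125, f(x_3) = 0.966827, coefficient = 2
x_4 = 1.5000, f(x_4) = 0.997495, coefficient = 2
x_5 = 1.6875, f(x_5) = 0.993198, coefficient = 2
x_6 = 1.8750, f(x_6) = 0.954086, coefficient = 2
x_7 = 2.0625, f(x_7) = 0.881530, coefficient = 2
x_8 = 2.2500, f(x_8) = 0.778073, coefficient = 1

I ≈ (0.187500/2) × 14.462679 = 1.355876
Exact value: 1.359862
Error: 0.003986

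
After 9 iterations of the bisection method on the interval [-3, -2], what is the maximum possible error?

Bisection error bound: |error| ≤ (b-a)/2^n
|error| ≤ (-2 - (-3))/2^9 = 1/2^9
|error| ≤ 0.0019531250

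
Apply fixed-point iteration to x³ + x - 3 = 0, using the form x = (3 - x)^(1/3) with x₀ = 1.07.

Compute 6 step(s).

Equation: x³ + x - 3 = 0
Fixed-point form: x = (3 - x)^(1/3)
x₀ = 1.07

x_1 = g(1.070000) = 1.245047
x_2 = g(1.245047) = 1.206207
x_3 = g(1.206207) = 1.215041
x_4 = g(1.215041) = 1.213043
x_5 = g(1.213043) = 1.213495
x_6 = g(1.213495) = 1.213393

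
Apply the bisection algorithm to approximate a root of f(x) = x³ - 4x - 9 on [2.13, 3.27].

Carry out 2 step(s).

f(x) = x³ - 4x - 9
Initial interval: [2.13, 3.27]

Iteration 1:
  c_1 = (2.130000 + 3.270000)/2 = 2.700000
  f(c_1) = f(2.700000) = -0.117000
  f(a) × f(c) ≥ 0, new interval: [2.700000, 3.270000]
Iteration 2:
  c_2 = (2.700000 + 3.270000)/2 = 2.985000
  f(c_2) = f(2.985000) = 5.657022
  f(a) × f(c) < 0, new interval: [2.700000, 2.985000]

After 2 iteration(s), the approximation is c_2 = 2.985000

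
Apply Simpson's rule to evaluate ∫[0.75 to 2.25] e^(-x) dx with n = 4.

f(x) = e^(-x)
a = 0.75, b = 2.25, n = 4
h = (b - a)/n = 0.375000

Simpson's rule: (h/3)[f(x₀) + 4f(x₁) + 2f(x₂) + ... + f(xₙ)]

x_0 = 0.7500, f(x_0) = 0.472367, coefficient = 1
x_1 = 1.1250, f(x_1) = 0.324652, coefficient = 4
x_2 = 1.5000, f(x_2) = 0.223130, coefficient = 2
x_3 = 1.8750, f(x_3) = 0.153355, coefficient = 4
x_4 = 2.2500, f(x_4) = 0.105399, coefficient = 1

I ≈ (0.375000/3) × 2.936056 = 0.367007
Exact value: 0.366967
Error: 0.000040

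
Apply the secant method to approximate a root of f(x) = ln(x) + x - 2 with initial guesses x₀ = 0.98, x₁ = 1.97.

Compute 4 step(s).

f(x) = ln(x) + x - 2
x₀ = 0.98, x₁ = 1.97

Secant formula: x_{n+1} = x_n - f(x_n)(x_n - x_{n-1})/(f(x_n) - f(x_{n-1}))

Iteration 1:
  f(0.980000) = -1.040203
  f(1.970000) = 0.648034
  x_2 = 1.970000 - 0.648034×(1.970000 - 0.980000)/(0.648034 - (-1.040203))
       = 1.589986
Iteration 2:
  f(1.970000) = 0.648034
  f(1.589986) = 0.053711
  x_3 = 1.589986 - 0.053711×(1.589986 - 1.970000)/(0.053711 - 0.648034)
       = 1.555643
Iteration 3:
  f(1.589986) = 0.053711
  f(1.555643) = -0.002469
  x_4 = 1.555643 - (-0.002469)×(1.555643 - 1.589986)/(-0.002469 - 0.053711)
       = 1.557152
Iteration 4:
  f(1.555643) = -0.002469
  f(1.557152) = 0.000010
  x_5 = 1.557152 - 0.000010×(1.557152 - 1.555643)/(0.000010 - (-0.002469))
       = 1.557146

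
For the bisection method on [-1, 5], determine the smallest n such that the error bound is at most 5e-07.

We need (b-a)/2^n ≤ 5e-07
(5 - (-1))/2^n ≤ 5e-07
6/2^n ≤ 5e-07
2^n ≥ 12000000
n ≥ log₂(12000000) = 23.52
n ≥ 24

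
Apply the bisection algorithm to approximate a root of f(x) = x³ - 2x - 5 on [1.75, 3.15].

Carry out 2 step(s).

f(x) = x³ - 2x - 5
Initial interval: [1.75, 3.15]

Iteration 1:
  c_1 = (1.750000 + 3.150000)/2 = 2.450000
  f(c_1) = f(2.450000) = 4.806125
  f(a) × f(c) < 0, new interval: [1.750000, 2.450000]
Iteration 2:
  c_2 = (1.750000 + 2.450000)/2 = 2.100000
  f(c_2) = f(2.100000) = 0.061000
  f(a) × f(c) < 0, new interval: [1.750000, 2.100000]

After 2 iteration(s), the approximation is c_2 = 2.100000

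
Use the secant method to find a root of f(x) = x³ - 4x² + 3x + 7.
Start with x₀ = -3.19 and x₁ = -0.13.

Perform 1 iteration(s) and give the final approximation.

f(x) = x³ - 4x² + 3x + 7
x₀ = -3.19, x₁ = -0.13

Secant formula: x_{n+1} = x_n - f(x_n)(x_n - x_{n-1})/(f(x_n) - f(x_{n-1}))

Iteration 1:
  f(-3.190000) = -75.736159
  f(-0.130000) = 6.540203
  x_2 = -0.130000 - 6.540203×(-0.130000 - (-3.190000))/(6.540203 - (-75.736159))
       = -0.373241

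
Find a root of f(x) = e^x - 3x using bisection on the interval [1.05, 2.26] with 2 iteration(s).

f(x) = e^x - 3x
Initial interval: [1.05, 2.26]

Iteration 1:
  c_1 = (1.050000 + 2.260000)/2 = 1.655000
  f(c_1) = f(1.655000) = 0.268080
  f(a) × f(c) < 0, new interval: [1.050000, 1.655000]
Iteration 2:
  c_2 = (1.050000 + 1.655000)/2 = 1.352500
  f(c_2) = f(1.352500) = -0.190419
  f(a) × f(c) ≥ 0, new interval: [1.352500, 1.655000]

After 2 iteration(s), the approximation is c_2 = 1.352500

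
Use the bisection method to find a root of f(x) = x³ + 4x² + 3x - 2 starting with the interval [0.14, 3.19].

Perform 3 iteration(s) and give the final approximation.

f(x) = x³ + 4x² + 3x - 2
Initial interval: [0.14, 3.19]

Iteration 1:
  c_1 = (0.140000 + 3.190000)/2 = 1.665000
  f(c_1) = f(1.665000) = 18.699655
  f(a) × f(c) < 0, new interval: [0.140000, 1.665000]
Iteration 2:
  c_2 = (0.140000 + 1.665000)/2 = 0.902500
  f(c_2) = f(0.902500) = 4.700617
  f(a) × f(c) < 0, new interval: [0.140000, 0.902500]
Iteration 3:
  c_3 = (0.140000 + 0.902500)/2 = 0.521250
  f(c_3) = f(0.521250) = 0.792181
  f(a) × f(c) < 0, new interval: [0.140000, 0.521250]

After 3 iteration(s), the approximation is c_3 = 0.521250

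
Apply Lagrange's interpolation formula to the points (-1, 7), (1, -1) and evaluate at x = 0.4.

Lagrange interpolation formula:
P(x) = Σ yᵢ × Lᵢ(x)
where Lᵢ(x) = Π_{j≠i} (x - xⱼ)/(xᵢ - xⱼ)

L_0(0.4) = (0.4 - 1)/(-1 - 1) = 0.300000
L_1(0.4) = (0.4 - (-1))/(1 - (-1)) = 0.700000

P(0.4) = 7×L_0(0.4) + (-1)×L_1(0.4)
P(0.4) = 1.400000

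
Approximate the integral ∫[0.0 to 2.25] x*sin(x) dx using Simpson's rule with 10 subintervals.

f(x) = x*sin(x)
a = 0.0, b = 2.25, n = 10
h = (b - a)/n = 0.225000

Simpson's rule: (h/3)[f(x₀) + 4f(x₁) + 2f(x₂) + ... + f(xₙ)]

x_0 = 0.0000, f(x_0) = 0.000000, coefficient = 1
x_1 = 0.2250, f(x_1) = 0.050199, coefficient = 4
x_2 = 0.4500, f(x_2) = 0.195734, coefficient = 2
x_3 = 0.6750, f(x_3) = 0.421806, coefficient = 4
x_4 = 0.9000, f(x_4) = 0.704994, coefficient = 2
x_5 = 1.1250, f(x_5) = 1.015051, coefficient = 4
x_6 = 1.3500, f(x_6) = 1.317227, coefficient = 2
x_7 = 1.5750, f(x_7) = 1.574986, coefficient = 4
x_8 = 1.8000, f(x_8) = 1.752926, coefficient = 2
x_9 = 2.0250, f(x_9) = 1.819687, coefficient = 4
x_10 = 2.2500, f(x_10) = 1.750665, coefficient = 1

I ≈ (0.225000/3) × 29.219340 = 2.191451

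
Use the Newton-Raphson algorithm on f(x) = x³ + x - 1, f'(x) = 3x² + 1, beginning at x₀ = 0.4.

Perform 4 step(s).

f(x) = x³ + x - 1
f'(x) = 3x² + 1
x₀ = 0.4

Newton-Raphson formula: x_{n+1} = x_n - f(x_n)/f'(x_n)

Iteration 1:
  f(0.400000) = -0.536000
  f'(0.400000) = 1.480000
  x_1 = 0.400000 - (-0.536000)/1.480000 = 0.762162
Iteration 2:
  f(0.762162) = 0.204895
  f'(0.762162) = 2.742673
  x_2 = 0.762162 - 0.204895/2.742673 = 0.687456
Iteration 3:
  f(0.687456) = 0.012344
  f'(0.687456) = 2.417786
  x_3 = 0.687456 - 0.012344/2.417786 = 0.682350
Iteration 4:
  f(0.682350) = 0.000054
  f'(0.682350) = 2.396805
  x_4 = 0.682350 - 0.000054/2.396805 = 0.682328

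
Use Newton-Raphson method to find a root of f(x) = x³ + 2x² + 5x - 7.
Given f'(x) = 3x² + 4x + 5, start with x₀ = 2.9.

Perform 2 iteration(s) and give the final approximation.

f(x) = x³ + 2x² + 5x - 7
f'(x) = 3x² + 4x + 5
x₀ = 2.9

Newton-Raphson formula: x_{n+1} = x_n - f(x_n)/f'(x_n)

Iteration 1:
  f(2.900000) = 48.709000
  f'(2.900000) = 41.830000
  x_1 = 2.900000 - 48.709000/41.830000 = 1.735549
Iteration 2:
  f(1.735549) = 12.929698
  f'(1.735549) = 20.978582
  x_2 = 1.735549 - 12.929698/20.978582 = 1.119220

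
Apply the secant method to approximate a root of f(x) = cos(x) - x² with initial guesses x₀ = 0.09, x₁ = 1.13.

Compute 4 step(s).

f(x) = cos(x) - x²
x₀ = 0.09, x₁ = 1.13

Secant formula: x_{n+1} = x_n - f(x_n)(x_n - x_{n-1})/(f(x_n) - f(x_{n-1}))

Iteration 1:
  f(0.090000) = 0.987853
  f(1.130000) = -0.850240
  x_2 = 1.130000 - (-0.850240)×(1.130000 - 0.090000)/(-0.850240 - 0.987853)
       = 0.648931
Iteration 2:
  f(1.130000) = -0.850240
  f(0.648931) = 0.375619
  x_3 = 0.648931 - 0.375619×(0.648931 - 1.130000)/(0.375619 - (-0.850240))
       = 0.796337
Iteration 3:
  f(0.648931) = 0.375619
  f(0.796337) = 0.065178
  x_4 = 0.796337 - 0.065178×(0.796337 - 0.648931)/(0.065178 - 0.375619)
       = 0.827285
Iteration 4:
  f(0.796337) = 0.065178
  f(0.827285) = -0.007523
  x_5 = 0.827285 - (-0.007523)×(0.827285 - 0.796337)/(-0.007523 - 0.065178)
       = 0.824082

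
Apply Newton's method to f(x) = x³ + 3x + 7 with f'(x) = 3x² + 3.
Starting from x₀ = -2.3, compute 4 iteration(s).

f(x) = x³ + 3x + 7
f'(x) = 3x² + 3
x₀ = -2.3

Newton-Raphson formula: x_{n+1} = x_n - f(x_n)/f'(x_n)

Iteration 1:
  f(-2.300000) = -12.067000
  f'(-2.300000) = 18.870000
  x_1 = -2.300000 - (-12.067000)/18.870000 = -1.660519
Iteration 2:
  f(-1.660519) = -2.560149
  f'(-1.660519) = 11.271973
  x_2 = -1.660519 - (-2.560149)/11.271973 = -1.433394
Iteration 3:
  f(-1.433394) = -0.245261
  f'(-1.433394) = 9.163857
  x_3 = -1.433394 - (-0.245261)/9.163857 = -1.406630
Iteration 4:
  f(-1.406630) = -0.003061
  f'(-1.406630) = 8.935826
  x_4 = -1.406630 - (-0.003061)/8.935826 = -1.406288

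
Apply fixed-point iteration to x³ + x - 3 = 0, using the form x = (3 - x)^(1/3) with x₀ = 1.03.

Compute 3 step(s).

Equation: x³ + x - 3 = 0
Fixed-point form: x = (3 - x)^(1/3)
x₀ = 1.03

x_1 = g(1.030000) = 1.253590
x_2 = g(1.253590) = 1.204247
x_3 = g(1.204247) = 1.215483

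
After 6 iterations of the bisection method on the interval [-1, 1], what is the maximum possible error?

Bisection error bound: |error| ≤ (b-a)/2^n
|error| ≤ (1 - (-1))/2^6 = 2/2^6
|error| ≤ 0.0312500000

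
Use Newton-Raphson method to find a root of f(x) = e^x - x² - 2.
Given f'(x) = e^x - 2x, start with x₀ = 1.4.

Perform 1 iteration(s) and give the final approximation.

f(x) = e^x - x² - 2
f'(x) = e^x - 2x
x₀ = 1.4

Newton-Raphson formula: x_{n+1} = x_n - f(x_n)/f'(x_n)

Iteration 1:
  f(1.400000) = 0.095200
  f'(1.400000) = 1.255200
  x_1 = 1.400000 - 0.095200/1.255200 = 1.324156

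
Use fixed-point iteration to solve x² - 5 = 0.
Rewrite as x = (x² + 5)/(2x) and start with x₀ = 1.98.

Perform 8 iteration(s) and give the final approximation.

Equation: x² - 5 = 0
Fixed-point form: x = (x² + 5)/(2x)
x₀ = 1.98

x_1 = g(1.980000) = 2.252626
x_2 = g(2.252626) = 2.236129
x_3 = g(2.236129) = 2.236068
x_4 = g(2.236068) = 2.236068
x_5 = g(2.236068) = 2.236068
x_6 = g(2.236068) = 2.236068
x_7 = g(2.236068) = 2.236068
x_8 = g(2.236068) = 2.236068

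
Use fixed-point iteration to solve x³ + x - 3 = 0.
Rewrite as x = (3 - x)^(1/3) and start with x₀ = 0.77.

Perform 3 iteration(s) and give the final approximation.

Equation: x³ + x - 3 = 0
Fixed-point form: x = (3 - x)^(1/3)
x₀ = 0.77

x_1 = g(0.770000) = 1.306477
x_2 = g(1.306477) = 1.191966
x_3 = g(1.191966) = 1.218248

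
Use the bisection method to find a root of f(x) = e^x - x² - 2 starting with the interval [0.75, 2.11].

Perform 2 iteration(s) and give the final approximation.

f(x) = e^x - x² - 2
Initial interval: [0.75, 2.11]

Iteration 1:
  c_1 = (0.750000 + 2.110000)/2 = 1.430000
  f(c_1) = f(1.430000) = 0.133799
  f(a) × f(c) < 0, new interval: [0.750000, 1.430000]
Iteration 2:
  c_2 = (0.750000 + 1.430000)/2 = 1.090000
  f(c_2) = f(1.090000) = -0.213826
  f(a) × f(c) ≥ 0, new interval: [1.090000, 1.430000]

After 2 iteration(s), the approximation is c_2 = 1.090000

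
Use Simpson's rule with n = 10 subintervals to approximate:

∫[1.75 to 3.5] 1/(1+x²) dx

f(x) = 1/(1+x²)
a = 1.75, b = 3.5, n = 10
h = (b - a)/n = 0.175000

Simpson's rule: (h/3)[f(x₀) + 4f(x₁) + 2f(x₂) + ... + f(xₙ)]

x_0 = 1.7500, f(x_0) = 0.246154, coefficient = 1
x_1 = 1.9250, f(x_1) = 0.212512, coefficient = 4
x_2 = 2.1000, f(x_2) = 0.184843, coefficient = 2
x_3 = 2.2750, f(x_3) = 0.161927, coefficient = 4
x_4 = 2.4500, f(x_4) = 0.142806, coefficient = 2
x_5 = 2.6250, f(x_5) = 0.126733, coefficient = 4
x_6 = 2.8000, f(x_6) = 0.113122, coefficient = 2
x_7 = 2.9750, f(x_7) = 0.101516, coefficient = 4
x_8 = 3.1500, f(x_8) = 0.091554, coefficient = 2
x_9 = 3.3250, f(x_9) = 0.082949, coefficient = 4
x_10 = 3.5000, f(x_10) = 0.075472, coefficient = 1

I ≈ (0.175000/3) × 4.128822 = 0.240848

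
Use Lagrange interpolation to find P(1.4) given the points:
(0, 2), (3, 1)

Lagrange interpolation formula:
P(x) = Σ yᵢ × Lᵢ(x)
where Lᵢ(x) = Π_{j≠i} (x - xⱼ)/(xᵢ - xⱼ)

L_0(1.4) = (1.4 - 3)/(0 - 3) = 0.533333
L_1(1.4) = (1.4 - 0)/(3 - 0) = 0.466667

P(1.4) = 2×L_0(1.4) + 1×L_1(1.4)
P(1.4) = 1.533333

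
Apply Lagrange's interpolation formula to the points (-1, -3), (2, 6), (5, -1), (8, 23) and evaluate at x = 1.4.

Lagrange interpolation formula:
P(x) = Σ yᵢ × Lᵢ(x)
where Lᵢ(x) = Π_{j≠i} (x - xⱼ)/(xᵢ - xⱼ)

L_0(1.4) = (1.4 - 2)/(-1 - 2) × (1.4 - 5)/(-1 - 5) × (1.4 - 8)/(-1 - 8) = 0.088000
L_1(1.4) = (1.4 - (-1))/(2 - (-1)) × (1.4 - 5)/(2 - 5) × (1.4 - 8)/(2 - 8) = 1.056000
L_2(1.4) = (1.4 - (-1))/(5 - (-1)) × (1.4 - 2)/(5 - 2) × (1.4 - 8)/(5 - 8) = -0.176000
L_3(1.4) = (1.4 - (-1))/(8 - (-1)) × (1.4 - 2)/(8 - 2) × (1.4 - 5)/(8 - 5) = 0.032000

P(1.4) = (-3)×L_0(1.4) + 6×L_1(1.4) + (-1)×L_2(1.4) + 23×L_3(1.4)
P(1.4) = 6.984000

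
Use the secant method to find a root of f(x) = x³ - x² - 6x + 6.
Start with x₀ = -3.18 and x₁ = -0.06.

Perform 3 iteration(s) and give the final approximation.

f(x) = x³ - x² - 6x + 6
x₀ = -3.18, x₁ = -0.06

Secant formula: x_{n+1} = x_n - f(x_n)(x_n - x_{n-1})/(f(x_n) - f(x_{n-1}))

Iteration 1:
  f(-3.180000) = -17.189832
  f(-0.060000) = 6.356184
  x_2 = -0.060000 - 6.356184×(-0.060000 - (-3.180000))/(6.356184 - (-17.189832))
       = -0.902236
Iteration 2:
  f(-0.060000) = 6.356184
  f(-0.902236) = 9.864939
  x_3 = -0.902236 - 9.864939×(-0.902236 - (-0.060000))/(9.864939 - 6.356184)
       = 1.465728
Iteration 3:
  f(-0.902236) = 9.864939
  f(1.465728) = -1.793817
  x_4 = 1.465728 - (-1.793817)×(1.465728 - (-0.902236))/(-1.793817 - 9.864939)
       = 1.101393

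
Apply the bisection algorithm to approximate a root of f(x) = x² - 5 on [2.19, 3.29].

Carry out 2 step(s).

f(x) = x² - 5
Initial interval: [2.19, 3.29]

Iteration 1:
  c_1 = (2.190000 + 3.290000)/2 = 2.740000
  f(c_1) = f(2.740000) = 2.507600
  f(a) × f(c) < 0, new interval: [2.190000, 2.740000]
Iteration 2:
  c_2 = (2.190000 + 2.740000)/2 = 2.465000
  f(c_2) = f(2.465000) = 1.076225
  f(a) × f(c) < 0, new interval: [2.190000, 2.465000]

After 2 iteration(s), the approximation is c_2 = 2.465000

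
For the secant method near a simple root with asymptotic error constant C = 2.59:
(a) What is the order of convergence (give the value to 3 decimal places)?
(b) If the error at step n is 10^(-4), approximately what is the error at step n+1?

(a) Secant method has superlinear convergence with order φ = (1+√5)/2 ≈ 1.618.
    This means |e_{n+1}| ≈ C|e_n|^1.618.

(b) With |e_n| = 10^(-4) and C = 2.59:
    |e_{n+1}| ≈ 2.59 × (10^(-4))^1.618 = 2.59 × 10^(-6.47)

(a) ≈ 1.618 (golden ratio); (b) |e_{n+1}| ≈ 8.733e-07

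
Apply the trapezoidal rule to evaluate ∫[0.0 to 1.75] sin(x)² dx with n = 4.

f(x) = sin(x)²
a = 0.0, b = 1.75, n = 4
h = (b - a)/n = 0.437500

Trapezoidal rule: (h/2)[f(x₀) + 2f(x₁) + 2f(x₂) + ... + f(xₙ)]

x_0 = 0.0000, f(x_0) = 0.000000, coefficient = 1
x_1 = 0.4375, f(x_1) = 0.179502, coefficient = 2
x_2 = 0.8750, f(x_2) = 0.589123, coefficient = 2
x_3 = 1.3125, f(x_3) = 0.934754, coefficient = 2
x_4 = 1.7500, f(x_4) = 0.968228, coefficient = 1

I ≈ (0.437500/2) × 4.374985 = 0.957028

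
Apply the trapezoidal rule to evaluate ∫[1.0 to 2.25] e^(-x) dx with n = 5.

f(x) = e^(-x)
a = 1.0, b = 2.25, n = 5
h = (b - a)/n = 0.250000

Trapezoidal rule: (h/2)[f(x₀) + 2f(x₁) + 2f(x₂) + ... + f(xₙ)]

x_0 = 1.0000, f(x_0) = 0.367879, coefficient = 1
x_1 = 1.2500, f(x_1) = 0.286505, coefficient = 2
x_2 = 1.5000, f(x_2) = 0.223130, coefficient = 2
x_3 = 1.7500, f(x_3) = 0.173774, coefficient = 2
x_4 = 2.0000, f(x_4) = 0.135335, coefficient = 2
x_5 = 2.2500, f(x_5) = 0.105399, coefficient = 1

I ≈ (0.250000/2) × 2.110767 = 0.263846
Exact value: 0.262480
Error: 0.001366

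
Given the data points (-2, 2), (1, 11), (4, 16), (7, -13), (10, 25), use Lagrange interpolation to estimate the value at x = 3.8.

Lagrange interpolation formula:
P(x) = Σ yᵢ × Lᵢ(x)
where Lᵢ(x) = Π_{j≠i} (x - xⱼ)/(xᵢ - xⱼ)

L_0(3.8) = (3.8 - 1)/(-2 - 1) × (3.8 - 4)/(-2 - 4) × (3.8 - 7)/(-2 - 7) × (3.8 - 10)/(-2 - 10) = -0.005715
L_1(3.8) = (3.8 - (-2))/(1 - (-2)) × (3.8 - 4)/(1 - 4) × (3.8 - 7)/(1 - 7) × (3.8 - 10)/(1 - 10) = 0.047355
L_2(3.8) = (3.8 - (-2))/(4 - (-2)) × (3.8 - 1)/(4 - 1) × (3.8 - 7)/(4 - 7) × (3.8 - 10)/(4 - 10) = 0.994449
L_3(3.8) = (3.8 - (-2))/(7 - (-2)) × (3.8 - 1)/(7 - 1) × (3.8 - 4)/(7 - 4) × (3.8 - 10)/(7 - 10) = -0.041435
L_4(3.8) = (3.8 - (-2))/(10 - (-2)) × (3.8 - 1)/(10 - 1) × (3.8 - 4)/(10 - 4) × (3.8 - 7)/(10 - 7) = 0.005347

P(3.8) = 2×L_0(3.8) + 11×L_1(3.8) + 16×L_2(3.8) + (-13)×L_3(3.8) + 25×L_4(3.8)
P(3.8) = 17.092984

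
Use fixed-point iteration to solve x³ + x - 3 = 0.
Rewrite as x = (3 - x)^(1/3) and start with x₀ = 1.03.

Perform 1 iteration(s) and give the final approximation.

Equation: x³ + x - 3 = 0
Fixed-point form: x = (3 - x)^(1/3)
x₀ = 1.03

x_1 = g(1.030000) = 1.253590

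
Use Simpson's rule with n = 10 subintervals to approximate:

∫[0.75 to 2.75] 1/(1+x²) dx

f(x) = 1/(1+x²)
a = 0.75, b = 2.75, n = 10
h = (b - a)/n = 0.200000

Simpson's rule: (h/3)[f(x₀) + 4f(x₁) + 2f(x₂) + ... + f(xₙ)]

x_0 = 0.7500, f(x_0) = 0.640000, coefficient = 1
x_1 = 0.9500, f(x_1) = 0.525624, coefficient = 4
x_2 = 1.1500, f(x_2) = 0.430571, coefficient = 2
x_3 = 1.3500, f(x_3) = 0.354296, coefficient = 4
x_4 = 1.5500, f(x_4) = 0.293902, coefficient = 2
x_5 = 1.7500, f(x_5) = 0.246154, coefficient = 4
x_6 = 1.9500, f(x_6) = 0.208225, coefficient = 2
x_7 = 2.1500, f(x_7) = 0.177857, coefficient = 4
x_8 = 2.3500, f(x_8) = 0.153315, coefficient = 2
x_9 = 2.5500, f(x_9) = 0.133289, coefficient = 4
x_10 = 2.7500, f(x_10) = 0.116788, coefficient = 1

I ≈ (0.200000/3) × 8.677691 = 0.578513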